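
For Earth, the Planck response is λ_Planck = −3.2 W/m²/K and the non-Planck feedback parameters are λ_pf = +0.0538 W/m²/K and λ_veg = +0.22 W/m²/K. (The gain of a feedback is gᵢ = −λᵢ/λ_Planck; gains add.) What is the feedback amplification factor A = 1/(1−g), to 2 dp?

1.09

Convert to gains: g_pf = 0.0538/3.2 = 0.01681; g_veg = 0.22/3.2 = 0.06875.
Total gain g = 0.08556.
A = 1/(1 − 0.08556) = 1.09.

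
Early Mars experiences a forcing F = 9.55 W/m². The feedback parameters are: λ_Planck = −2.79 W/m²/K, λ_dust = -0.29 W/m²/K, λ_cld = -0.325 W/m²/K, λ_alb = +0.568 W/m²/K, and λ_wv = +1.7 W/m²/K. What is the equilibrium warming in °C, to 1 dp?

Net feedback parameter λ = (−2.79) + (-0.29) + (-0.325) + (+0.568) + (+1.7) = -1.137 W/m²/K.
ΔT = −F/λ = −9.55/(-1.137) = 8.4 °C.

8.4 °C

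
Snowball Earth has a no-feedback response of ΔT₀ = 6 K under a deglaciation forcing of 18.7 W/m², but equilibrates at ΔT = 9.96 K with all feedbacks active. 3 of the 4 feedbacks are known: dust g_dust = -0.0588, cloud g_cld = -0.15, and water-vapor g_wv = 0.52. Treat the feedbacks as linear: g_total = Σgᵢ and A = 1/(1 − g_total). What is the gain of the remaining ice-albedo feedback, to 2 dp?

0.09

Amplification A = ΔT/ΔT₀ = 9.96/6 = 1.66.
Total gain g = 1 − 1/A = 1 − 1/1.66 = 0.3976.
Known gains sum to -0.0588 − 0.15 + 0.52 = 0.3112.
g_ice = 0.3976 − 0.3112 = 0.09.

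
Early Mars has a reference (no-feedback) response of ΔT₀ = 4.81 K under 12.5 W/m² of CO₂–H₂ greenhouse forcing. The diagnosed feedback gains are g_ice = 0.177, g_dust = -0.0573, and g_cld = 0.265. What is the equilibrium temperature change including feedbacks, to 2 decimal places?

Total gain g = 0.177 − 0.0573 + 0.265 = 0.3847.
Amplification A = 1/(1 − 0.3847) = 1.625.
ΔT = 4.81 × 1.625 = 7.82 K.

7.82 K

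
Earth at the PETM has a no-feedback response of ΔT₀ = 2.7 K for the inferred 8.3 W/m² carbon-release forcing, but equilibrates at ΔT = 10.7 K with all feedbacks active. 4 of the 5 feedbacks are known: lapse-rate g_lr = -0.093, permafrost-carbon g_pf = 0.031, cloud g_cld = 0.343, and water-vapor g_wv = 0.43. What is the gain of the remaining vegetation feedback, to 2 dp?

Amplification A = ΔT/ΔT₀ = 10.7/2.7 = 3.963.
Total gain g = 1 − 1/A = 1 − 1/3.963 = 0.7477.
Known gains sum to -0.093 + 0.031 + 0.343 + 0.43 = 0.711.
g_veg = 0.7477 − 0.711 = 0.04.

0.04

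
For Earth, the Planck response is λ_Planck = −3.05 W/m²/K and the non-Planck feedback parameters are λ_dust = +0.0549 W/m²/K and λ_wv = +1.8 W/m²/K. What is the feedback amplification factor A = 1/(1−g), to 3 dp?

Convert to gains: g_dust = 0.0549/3.05 = 0.018; g_wv = 1.8/3.05 = 0.5902.
Total gain g = 0.6082.
A = 1/(1 − 0.6082) = 2.552.

2.552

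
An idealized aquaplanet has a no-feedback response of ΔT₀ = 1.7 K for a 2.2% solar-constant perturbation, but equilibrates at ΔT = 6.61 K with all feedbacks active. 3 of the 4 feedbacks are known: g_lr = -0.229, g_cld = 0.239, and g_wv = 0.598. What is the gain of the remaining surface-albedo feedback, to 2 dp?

0.13

Amplification A = ΔT/ΔT₀ = 6.61/1.7 = 3.888.
Total gain g = 1 − 1/A = 1 − 1/3.888 = 0.7428.
Known gains sum to -0.229 + 0.239 + 0.598 = 0.608.
g_alb = 0.7428 − 0.608 = 0.13.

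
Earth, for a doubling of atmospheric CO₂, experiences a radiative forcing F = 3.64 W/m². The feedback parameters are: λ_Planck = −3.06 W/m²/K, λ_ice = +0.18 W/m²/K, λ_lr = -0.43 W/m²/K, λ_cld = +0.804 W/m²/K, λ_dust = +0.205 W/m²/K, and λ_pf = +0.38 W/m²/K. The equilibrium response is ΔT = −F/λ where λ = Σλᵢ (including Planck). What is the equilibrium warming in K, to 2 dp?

Net feedback parameter λ = (−3.06) + (+0.18) + (-0.43) + (+0.804) + (+0.205) + (+0.38) = -1.921 W/m²/K.
ΔT = −F/λ = −3.64/(-1.921) = 1.89 K.

1.89 K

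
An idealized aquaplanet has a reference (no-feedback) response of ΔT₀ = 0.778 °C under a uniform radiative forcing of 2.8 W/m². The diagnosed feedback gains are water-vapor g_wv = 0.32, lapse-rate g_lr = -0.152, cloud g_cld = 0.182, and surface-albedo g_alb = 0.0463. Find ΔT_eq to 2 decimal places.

1.29 °C

Total gain g = 0.32 − 0.152 + 0.182 + 0.0463 = 0.3963.
Amplification A = 1/(1 − 0.3963) = 1.656.
ΔT = 0.778 × 1.656 = 1.29 °C.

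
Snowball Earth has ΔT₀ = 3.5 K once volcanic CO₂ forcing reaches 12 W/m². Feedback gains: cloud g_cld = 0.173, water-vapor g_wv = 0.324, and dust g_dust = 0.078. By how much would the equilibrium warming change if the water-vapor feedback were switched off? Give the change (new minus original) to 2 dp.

-3.56 K

Original: g = 0.575, ΔT = 3.5/(1−0.575) = 8.2353 K.
Without water-vapor: g' = 0.251, ΔT' = 3.5/(1−0.251) = 4.6729 K.
Change = 4.6729 − 8.2353 = -3.56 K.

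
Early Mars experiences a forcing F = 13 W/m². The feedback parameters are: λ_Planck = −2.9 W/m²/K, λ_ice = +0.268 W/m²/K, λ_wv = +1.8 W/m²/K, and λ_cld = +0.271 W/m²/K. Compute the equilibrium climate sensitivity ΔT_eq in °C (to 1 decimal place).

Net feedback parameter λ = (−2.9) + (+0.268) + (+1.8) + (+0.271) = -0.561 W/m²/K.
ΔT = −F/λ = −13/(-0.561) = 23.2 °C.

23.2 °C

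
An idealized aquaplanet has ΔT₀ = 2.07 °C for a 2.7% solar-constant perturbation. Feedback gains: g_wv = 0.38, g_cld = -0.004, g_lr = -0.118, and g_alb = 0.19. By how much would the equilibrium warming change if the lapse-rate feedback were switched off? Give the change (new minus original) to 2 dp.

Original: g = 0.448, ΔT = 2.07/(1−0.448) = 3.7500 °C.
Without lapse-rate: g' = 0.566, ΔT' = 2.07/(1−0.566) = 4.7696 °C.
Change = 4.7696 − 3.7500 = 1.02 °C.

1.02 °C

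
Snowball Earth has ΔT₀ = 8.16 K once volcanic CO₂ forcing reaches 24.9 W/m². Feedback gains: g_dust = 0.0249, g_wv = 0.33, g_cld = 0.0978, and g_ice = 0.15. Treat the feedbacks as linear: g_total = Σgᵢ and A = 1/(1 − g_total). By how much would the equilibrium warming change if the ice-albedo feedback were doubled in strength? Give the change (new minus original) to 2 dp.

Original: g = 0.6027, ΔT = 8.16/(1−0.6027) = 20.5386 K.
With doubled ice-albedo: g' = 0.7527, ΔT' = 8.16/(1−0.7527) = 32.9964 K.
Change = 32.9964 − 20.5386 = 12.46 K.

12.46 K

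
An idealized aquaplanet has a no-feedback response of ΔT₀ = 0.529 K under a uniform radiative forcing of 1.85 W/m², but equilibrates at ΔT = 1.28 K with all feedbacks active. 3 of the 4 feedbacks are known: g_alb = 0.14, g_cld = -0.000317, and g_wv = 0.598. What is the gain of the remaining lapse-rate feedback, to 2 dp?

Amplification A = ΔT/ΔT₀ = 1.28/0.529 = 2.42.
Total gain g = 1 − 1/A = 1 − 1/2.42 = 0.5868.
Known gains sum to 0.14 − 0.000317 + 0.598 = 0.737683.
g_lr = 0.5868 − 0.737683 = -0.15.

-0.15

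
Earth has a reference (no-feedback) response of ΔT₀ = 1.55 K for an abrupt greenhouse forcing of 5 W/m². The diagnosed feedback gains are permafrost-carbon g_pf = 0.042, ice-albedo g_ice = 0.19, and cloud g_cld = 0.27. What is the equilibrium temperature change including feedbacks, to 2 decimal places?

3.11 K

Total gain g = 0.042 + 0.19 + 0.27 = 0.502.
Amplification A = 1/(1 − 0.502) = 2.008.
ΔT = 1.55 × 2.008 = 3.11 K.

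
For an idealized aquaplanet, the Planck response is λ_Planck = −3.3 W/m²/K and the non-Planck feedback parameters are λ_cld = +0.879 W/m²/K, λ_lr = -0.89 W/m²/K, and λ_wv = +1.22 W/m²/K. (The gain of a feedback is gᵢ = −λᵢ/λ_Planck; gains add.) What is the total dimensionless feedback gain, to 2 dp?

0.37

Convert to gains: g_cld = 0.879/3.3 = 0.2664; g_lr = -0.89/3.3 = -0.2697; g_wv = 1.22/3.3 = 0.3697.
Total gain g = 0.3664.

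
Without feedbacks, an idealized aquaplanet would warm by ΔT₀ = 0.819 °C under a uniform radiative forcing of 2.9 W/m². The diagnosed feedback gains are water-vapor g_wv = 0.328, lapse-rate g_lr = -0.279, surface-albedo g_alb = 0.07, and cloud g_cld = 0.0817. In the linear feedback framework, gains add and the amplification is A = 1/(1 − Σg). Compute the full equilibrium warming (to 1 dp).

1.0 °C

Total gain g = 0.328 − 0.279 + 0.07 + 0.0817 = 0.2007.
Amplification A = 1/(1 − 0.2007) = 1.251.
ΔT = 0.819 × 1.251 = 1.0 °C.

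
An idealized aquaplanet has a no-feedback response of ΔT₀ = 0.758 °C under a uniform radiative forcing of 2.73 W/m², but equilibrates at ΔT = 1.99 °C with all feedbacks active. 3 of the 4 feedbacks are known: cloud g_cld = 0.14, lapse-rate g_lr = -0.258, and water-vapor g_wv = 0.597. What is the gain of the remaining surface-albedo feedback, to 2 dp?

Amplification A = ΔT/ΔT₀ = 1.99/0.758 = 2.625.
Total gain g = 1 − 1/A = 1 − 1/2.625 = 0.619.
Known gains sum to 0.14 − 0.258 + 0.597 = 0.479.
g_alb = 0.619 − 0.479 = 0.14.

0.14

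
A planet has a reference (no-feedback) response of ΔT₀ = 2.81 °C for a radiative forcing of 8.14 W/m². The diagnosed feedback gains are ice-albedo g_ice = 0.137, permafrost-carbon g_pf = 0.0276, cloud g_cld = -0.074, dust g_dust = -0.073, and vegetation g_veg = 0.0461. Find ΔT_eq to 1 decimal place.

Total gain g = 0.137 + 0.0276 − 0.074 − 0.073 + 0.0461 = 0.0637.
Amplification A = 1/(1 − 0.0637) = 1.068.
ΔT = 2.81 × 1.068 = 3.0 °C.

3.0 °C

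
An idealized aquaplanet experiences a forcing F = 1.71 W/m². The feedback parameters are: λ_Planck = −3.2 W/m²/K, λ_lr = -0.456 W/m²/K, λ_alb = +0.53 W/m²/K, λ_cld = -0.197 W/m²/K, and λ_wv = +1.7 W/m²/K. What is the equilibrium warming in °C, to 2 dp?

1.05 °C

Net feedback parameter λ = (−3.2) + (-0.456) + (+0.53) + (-0.197) + (+1.7) = -1.623 W/m²/K.
ΔT = −F/λ = −1.71/(-1.623) = 1.05 °C.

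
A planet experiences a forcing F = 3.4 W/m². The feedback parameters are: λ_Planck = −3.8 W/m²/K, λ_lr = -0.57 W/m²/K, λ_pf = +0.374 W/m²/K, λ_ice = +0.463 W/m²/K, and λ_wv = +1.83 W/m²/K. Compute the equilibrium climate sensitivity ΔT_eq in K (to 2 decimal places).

2.00 K

Net feedback parameter λ = (−3.8) + (-0.57) + (+0.374) + (+0.463) + (+1.83) = -1.703 W/m²/K.
ΔT = −F/λ = −3.4/(-1.703) = 2.00 K.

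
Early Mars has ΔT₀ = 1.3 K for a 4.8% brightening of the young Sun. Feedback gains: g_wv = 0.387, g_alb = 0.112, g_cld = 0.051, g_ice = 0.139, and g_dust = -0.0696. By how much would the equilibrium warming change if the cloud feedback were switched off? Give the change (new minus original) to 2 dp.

Original: g = 0.6194, ΔT = 1.3/(1−0.6194) = 3.4157 K.
Without cloud: g' = 0.5684, ΔT' = 1.3/(1−0.5684) = 3.0120 K.
Change = 3.0120 − 3.4157 = -0.40 K.

-0.40 K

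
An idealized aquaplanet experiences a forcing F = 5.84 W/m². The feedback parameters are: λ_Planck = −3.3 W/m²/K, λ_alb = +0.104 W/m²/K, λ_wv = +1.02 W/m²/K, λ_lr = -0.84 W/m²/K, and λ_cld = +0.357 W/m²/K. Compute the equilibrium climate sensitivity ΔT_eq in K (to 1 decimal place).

Net feedback parameter λ = (−3.3) + (+0.104) + (+1.02) + (-0.84) + (+0.357) = -2.659 W/m²/K.
ΔT = −F/λ = −5.84/(-2.659) = 2.2 K.

2.2 K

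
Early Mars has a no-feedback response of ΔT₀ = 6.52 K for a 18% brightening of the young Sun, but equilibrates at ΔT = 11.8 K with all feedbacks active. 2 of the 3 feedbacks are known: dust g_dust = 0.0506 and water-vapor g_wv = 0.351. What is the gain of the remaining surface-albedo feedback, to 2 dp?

Amplification A = ΔT/ΔT₀ = 11.8/6.52 = 1.81.
Total gain g = 1 − 1/A = 1 − 1/1.81 = 0.4475.
Known gains sum to 0.0506 + 0.351 = 0.4016.
g_alb = 0.4475 − 0.4016 = 0.05.

0.05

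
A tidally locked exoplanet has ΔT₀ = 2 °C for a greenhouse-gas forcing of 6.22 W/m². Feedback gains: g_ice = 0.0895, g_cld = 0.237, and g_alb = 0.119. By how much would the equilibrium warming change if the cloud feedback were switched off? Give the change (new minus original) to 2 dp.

-1.08 °C

Original: g = 0.4455, ΔT = 2/(1−0.4455) = 3.6069 °C.
Without cloud: g' = 0.2085, ΔT' = 2/(1−0.2085) = 2.5268 °C.
Change = 2.5268 − 3.6069 = -1.08 °C.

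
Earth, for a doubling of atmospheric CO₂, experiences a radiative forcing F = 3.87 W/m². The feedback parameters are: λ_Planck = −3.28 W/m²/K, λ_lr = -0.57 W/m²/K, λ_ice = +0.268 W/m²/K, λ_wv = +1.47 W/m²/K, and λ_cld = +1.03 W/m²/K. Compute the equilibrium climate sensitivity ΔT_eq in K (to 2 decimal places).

Net feedback parameter λ = (−3.28) + (-0.57) + (+0.268) + (+1.47) + (+1.03) = -1.082 W/m²/K.
ΔT = −F/λ = −3.87/(-1.082) = 3.58 K.

3.58 K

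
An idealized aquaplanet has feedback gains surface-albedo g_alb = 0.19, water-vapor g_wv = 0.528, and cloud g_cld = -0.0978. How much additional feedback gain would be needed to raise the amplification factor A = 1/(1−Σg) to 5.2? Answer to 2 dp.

Current total gain = 0.6202.
Target gain for A = 5.2: g* = 1 − 1/5.2 = 0.8077.
Additional gain needed = 0.8077 − 0.6202 = 0.19.

0.19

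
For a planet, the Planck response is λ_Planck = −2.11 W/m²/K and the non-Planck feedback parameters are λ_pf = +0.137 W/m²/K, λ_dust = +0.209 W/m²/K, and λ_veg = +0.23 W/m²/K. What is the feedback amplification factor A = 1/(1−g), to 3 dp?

1.375

Convert to gains: g_pf = 0.137/2.11 = 0.06493; g_dust = 0.209/2.11 = 0.09905; g_veg = 0.23/2.11 = 0.109.
Total gain g = 0.27298.
A = 1/(1 − 0.27298) = 1.375.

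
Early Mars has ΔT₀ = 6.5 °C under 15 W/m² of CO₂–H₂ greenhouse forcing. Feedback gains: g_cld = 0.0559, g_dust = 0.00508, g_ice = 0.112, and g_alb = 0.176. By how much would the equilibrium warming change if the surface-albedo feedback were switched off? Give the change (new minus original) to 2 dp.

Original: g = 0.34898, ΔT = 6.5/(1−0.34898) = 9.9843 °C.
Without surface-albedo: g' = 0.17298, ΔT' = 6.5/(1−0.17298) = 7.8595 °C.
Change = 7.8595 − 9.9843 = -2.12 °C.

-2.12 °C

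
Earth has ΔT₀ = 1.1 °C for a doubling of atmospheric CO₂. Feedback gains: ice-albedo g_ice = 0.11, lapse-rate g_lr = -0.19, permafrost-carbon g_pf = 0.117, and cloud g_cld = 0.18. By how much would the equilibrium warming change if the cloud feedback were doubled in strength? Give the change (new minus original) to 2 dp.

Original: g = 0.217, ΔT = 1.1/(1−0.217) = 1.4049 °C.
With doubled cloud: g' = 0.397, ΔT' = 1.1/(1−0.397) = 1.8242 °C.
Change = 1.8242 − 1.4049 = 0.42 °C.

0.42 °C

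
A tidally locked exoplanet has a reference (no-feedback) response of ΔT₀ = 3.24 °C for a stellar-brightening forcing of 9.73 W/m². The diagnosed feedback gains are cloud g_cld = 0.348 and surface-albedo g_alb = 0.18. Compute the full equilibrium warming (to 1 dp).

6.9 °C

Total gain g = 0.348 + 0.18 = 0.528.
Amplification A = 1/(1 − 0.528) = 2.119.
ΔT = 3.24 × 2.119 = 6.9 °C.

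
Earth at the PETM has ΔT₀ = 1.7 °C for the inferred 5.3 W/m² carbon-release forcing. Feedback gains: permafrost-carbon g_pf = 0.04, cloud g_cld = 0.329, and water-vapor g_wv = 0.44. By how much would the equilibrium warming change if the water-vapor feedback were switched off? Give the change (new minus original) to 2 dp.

-6.21 °C

Original: g = 0.809, ΔT = 1.7/(1−0.809) = 8.9005 °C.
Without water-vapor: g' = 0.369, ΔT' = 1.7/(1−0.369) = 2.6941 °C.
Change = 2.6941 − 8.9005 = -6.21 °C.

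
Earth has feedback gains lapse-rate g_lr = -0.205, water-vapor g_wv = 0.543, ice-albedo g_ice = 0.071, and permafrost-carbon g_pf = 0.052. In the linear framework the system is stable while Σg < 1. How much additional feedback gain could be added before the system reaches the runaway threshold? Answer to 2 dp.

0.54

Current total gain = -0.205 + 0.543 + 0.071 + 0.052 = 0.461.
Margin to runaway = 1 − 0.461 = 0.54.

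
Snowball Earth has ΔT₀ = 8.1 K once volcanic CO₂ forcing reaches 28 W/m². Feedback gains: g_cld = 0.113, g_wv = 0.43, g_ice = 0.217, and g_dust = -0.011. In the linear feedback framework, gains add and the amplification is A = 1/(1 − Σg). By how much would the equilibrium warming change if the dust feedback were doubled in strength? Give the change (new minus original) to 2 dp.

Original: g = 0.749, ΔT = 8.1/(1−0.749) = 32.2709 K.
With doubled dust: g' = 0.738, ΔT' = 8.1/(1−0.738) = 30.9160 K.
Change = 30.9160 − 32.2709 = -1.35 K.

-1.35 K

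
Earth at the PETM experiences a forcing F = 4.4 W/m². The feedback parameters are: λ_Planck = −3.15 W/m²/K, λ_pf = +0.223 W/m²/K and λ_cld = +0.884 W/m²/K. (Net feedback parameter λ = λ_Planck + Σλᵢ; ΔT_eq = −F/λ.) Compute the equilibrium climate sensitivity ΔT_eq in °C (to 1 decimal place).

2.2 °C

Net feedback parameter λ = (−3.15) + (+0.223) + (+0.884) = -2.043 W/m²/K.
ΔT = −F/λ = −4.4/(-2.043) = 2.2 °C.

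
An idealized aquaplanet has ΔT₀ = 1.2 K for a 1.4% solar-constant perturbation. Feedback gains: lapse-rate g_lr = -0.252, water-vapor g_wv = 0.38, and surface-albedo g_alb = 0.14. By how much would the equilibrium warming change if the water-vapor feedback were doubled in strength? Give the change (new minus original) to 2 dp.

1.77 K

Original: g = 0.268, ΔT = 1.2/(1−0.268) = 1.6393 K.
With doubled water-vapor: g' = 0.648, ΔT' = 1.2/(1−0.648) = 3.4091 K.
Change = 3.4091 − 1.6393 = 1.77 K.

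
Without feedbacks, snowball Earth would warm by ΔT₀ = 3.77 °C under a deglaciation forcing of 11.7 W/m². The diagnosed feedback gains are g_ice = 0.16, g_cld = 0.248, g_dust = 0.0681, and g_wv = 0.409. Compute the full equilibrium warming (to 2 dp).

32.81 °C

Total gain g = 0.16 + 0.248 + 0.0681 + 0.409 = 0.8851.
Amplification A = 1/(1 − 0.8851) = 8.703.
ΔT = 3.77 × 8.703 = 32.81 °C.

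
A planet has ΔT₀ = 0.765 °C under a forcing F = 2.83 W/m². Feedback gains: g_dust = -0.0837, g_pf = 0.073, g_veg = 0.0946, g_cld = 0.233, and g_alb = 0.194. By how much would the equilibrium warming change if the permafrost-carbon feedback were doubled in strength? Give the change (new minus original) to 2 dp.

0.27 °C

Original: g = 0.5109, ΔT = 0.765/(1−0.5109) = 1.5641 °C.
With doubled permafrost-carbon: g' = 0.5839, ΔT' = 0.765/(1−0.5839) = 1.8385 °C.
Change = 1.8385 − 1.5641 = 0.27 °C.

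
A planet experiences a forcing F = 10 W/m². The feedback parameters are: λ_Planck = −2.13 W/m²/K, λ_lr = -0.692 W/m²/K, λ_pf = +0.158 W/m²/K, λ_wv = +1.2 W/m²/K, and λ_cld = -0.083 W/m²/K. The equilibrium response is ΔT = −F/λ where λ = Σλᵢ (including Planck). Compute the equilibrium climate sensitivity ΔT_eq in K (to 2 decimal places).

Net feedback parameter λ = (−2.13) + (-0.692) + (+0.158) + (+1.2) + (-0.083) = -1.547 W/m²/K.
ΔT = −F/λ = −10/(-1.547) = 6.46 K.

6.46 K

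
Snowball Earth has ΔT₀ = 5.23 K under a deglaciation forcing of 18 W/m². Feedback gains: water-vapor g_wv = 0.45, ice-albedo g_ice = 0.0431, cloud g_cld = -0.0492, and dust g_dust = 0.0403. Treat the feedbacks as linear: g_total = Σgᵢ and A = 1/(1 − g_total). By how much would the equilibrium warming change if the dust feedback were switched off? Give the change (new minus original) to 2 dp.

Original: g = 0.4842, ΔT = 5.23/(1−0.4842) = 10.1396 K.
Without dust: g' = 0.4439, ΔT' = 5.23/(1−0.4439) = 9.4048 K.
Change = 9.4048 − 10.1396 = -0.73 K.

-0.73 K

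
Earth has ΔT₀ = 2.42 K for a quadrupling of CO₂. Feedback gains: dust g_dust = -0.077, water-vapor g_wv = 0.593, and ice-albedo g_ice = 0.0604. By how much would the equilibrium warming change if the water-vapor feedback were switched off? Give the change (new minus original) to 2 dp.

-3.33 K

Original: g = 0.5764, ΔT = 2.42/(1−0.5764) = 5.7129 K.
Without water-vapor: g' = -0.0166, ΔT' = 2.42/(1+0.0166) = 2.3805 K.
Change = 2.3805 − 5.7129 = -3.33 K.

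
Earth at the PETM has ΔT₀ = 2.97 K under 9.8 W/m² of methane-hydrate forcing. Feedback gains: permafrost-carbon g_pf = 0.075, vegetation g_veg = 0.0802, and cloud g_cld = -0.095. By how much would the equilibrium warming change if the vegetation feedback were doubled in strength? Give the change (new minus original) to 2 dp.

0.29 K

Original: g = 0.0602, ΔT = 2.97/(1−0.0602) = 3.1602 K.
With doubled vegetation: g' = 0.1404, ΔT' = 2.97/(1−0.1404) = 3.4551 K.
Change = 3.4551 − 3.1602 = 0.29 K.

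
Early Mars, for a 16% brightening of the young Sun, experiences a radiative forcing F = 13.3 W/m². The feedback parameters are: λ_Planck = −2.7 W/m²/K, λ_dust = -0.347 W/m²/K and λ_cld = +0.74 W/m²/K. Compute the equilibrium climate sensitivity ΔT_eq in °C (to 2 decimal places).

5.77 °C

Net feedback parameter λ = (−2.7) + (-0.347) + (+0.74) = -2.307 W/m²/K.
ΔT = −F/λ = −13.3/(-2.307) = 5.77 °C.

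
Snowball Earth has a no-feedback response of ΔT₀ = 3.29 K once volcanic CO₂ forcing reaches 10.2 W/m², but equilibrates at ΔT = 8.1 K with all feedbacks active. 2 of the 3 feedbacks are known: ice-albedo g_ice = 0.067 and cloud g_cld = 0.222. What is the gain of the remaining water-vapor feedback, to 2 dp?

Amplification A = ΔT/ΔT₀ = 8.1/3.29 = 2.462.
Total gain g = 1 − 1/A = 1 − 1/2.462 = 0.5938.
Known gains sum to 0.067 + 0.222 = 0.289.
g_wv = 0.5938 − 0.289 = 0.30.

0.30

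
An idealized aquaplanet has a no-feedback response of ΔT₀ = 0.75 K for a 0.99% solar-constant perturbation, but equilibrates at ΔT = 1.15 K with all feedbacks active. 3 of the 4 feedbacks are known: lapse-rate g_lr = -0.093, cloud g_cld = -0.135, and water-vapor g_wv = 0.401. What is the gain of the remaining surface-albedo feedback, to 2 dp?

Amplification A = ΔT/ΔT₀ = 1.15/0.75 = 1.533.
Total gain g = 1 − 1/A = 1 − 1/1.533 = 0.3477.
Known gains sum to -0.093 − 0.135 + 0.401 = 0.173.
g_alb = 0.3477 − 0.173 = 0.17.

0.17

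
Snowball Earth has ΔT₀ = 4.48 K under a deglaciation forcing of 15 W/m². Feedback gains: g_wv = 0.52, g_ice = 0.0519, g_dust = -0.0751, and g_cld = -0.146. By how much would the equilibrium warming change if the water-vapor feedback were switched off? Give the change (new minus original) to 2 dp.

-3.07 K

Original: g = 0.3508, ΔT = 4.48/(1−0.3508) = 6.9008 K.
Without water-vapor: g' = -0.1692, ΔT' = 4.48/(1+0.1692) = 3.8317 K.
Change = 3.8317 − 6.9008 = -3.07 K.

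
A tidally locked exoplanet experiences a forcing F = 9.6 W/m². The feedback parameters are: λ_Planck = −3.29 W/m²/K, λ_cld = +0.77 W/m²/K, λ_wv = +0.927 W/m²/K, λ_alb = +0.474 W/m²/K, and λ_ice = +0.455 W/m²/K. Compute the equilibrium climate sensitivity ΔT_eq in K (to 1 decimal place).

Net feedback parameter λ = (−3.29) + (+0.77) + (+0.927) + (+0.474) + (+0.455) = -0.664 W/m²/K.
ΔT = −F/λ = −9.6/(-0.664) = 14.5 K.

14.5 K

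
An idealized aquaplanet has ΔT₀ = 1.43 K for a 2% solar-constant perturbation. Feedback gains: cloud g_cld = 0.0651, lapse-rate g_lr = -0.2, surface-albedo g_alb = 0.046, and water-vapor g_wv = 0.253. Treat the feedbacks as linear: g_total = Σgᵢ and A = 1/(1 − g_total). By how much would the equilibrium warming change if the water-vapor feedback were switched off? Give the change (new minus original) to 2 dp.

-0.40 K

Original: g = 0.1641, ΔT = 1.43/(1−0.1641) = 1.7107 K.
Without water-vapor: g' = -0.0889, ΔT' = 1.43/(1+0.0889) = 1.3133 K.
Change = 1.3133 − 1.7107 = -0.40 K.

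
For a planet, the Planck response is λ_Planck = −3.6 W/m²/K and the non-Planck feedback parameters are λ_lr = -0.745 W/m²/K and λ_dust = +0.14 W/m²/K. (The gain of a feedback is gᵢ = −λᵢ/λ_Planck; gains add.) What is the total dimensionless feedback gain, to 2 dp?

Convert to gains: g_lr = -0.745/3.6 = -0.2069; g_dust = 0.14/3.6 = 0.03889.
Total gain g = -0.16801.

-0.17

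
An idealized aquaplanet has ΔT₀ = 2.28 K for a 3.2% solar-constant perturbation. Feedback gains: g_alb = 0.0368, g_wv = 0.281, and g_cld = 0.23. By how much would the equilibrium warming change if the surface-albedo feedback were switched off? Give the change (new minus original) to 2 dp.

Original: g = 0.5478, ΔT = 2.28/(1−0.5478) = 5.0420 K.
Without surface-albedo: g' = 0.511, ΔT' = 2.28/(1−0.511) = 4.6626 K.
Change = 4.6626 − 5.0420 = -0.38 K.

-0.38 K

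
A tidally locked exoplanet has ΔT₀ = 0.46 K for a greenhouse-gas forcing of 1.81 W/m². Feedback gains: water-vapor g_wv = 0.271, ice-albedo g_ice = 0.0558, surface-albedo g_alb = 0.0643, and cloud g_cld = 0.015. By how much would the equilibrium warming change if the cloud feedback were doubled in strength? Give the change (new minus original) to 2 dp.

0.02 K

Original: g = 0.4061, ΔT = 0.46/(1−0.4061) = 0.7745 K.
With doubled cloud: g' = 0.4211, ΔT' = 0.46/(1−0.4211) = 0.7946 K.
Change = 0.7946 − 0.7745 = 0.02 K.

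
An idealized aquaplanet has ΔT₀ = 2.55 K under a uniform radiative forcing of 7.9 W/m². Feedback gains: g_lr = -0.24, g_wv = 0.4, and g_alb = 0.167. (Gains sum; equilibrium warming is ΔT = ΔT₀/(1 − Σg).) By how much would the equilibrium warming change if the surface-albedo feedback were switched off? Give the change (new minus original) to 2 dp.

Original: g = 0.327, ΔT = 2.55/(1−0.327) = 3.7890 K.
Without surface-albedo: g' = 0.16, ΔT' = 2.55/(1−0.16) = 3.0357 K.
Change = 3.0357 − 3.7890 = -0.75 K.

-0.75 K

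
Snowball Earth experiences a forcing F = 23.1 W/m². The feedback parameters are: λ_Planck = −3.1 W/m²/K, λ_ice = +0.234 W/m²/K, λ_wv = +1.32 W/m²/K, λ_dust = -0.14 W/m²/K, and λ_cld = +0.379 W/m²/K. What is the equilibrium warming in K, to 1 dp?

Net feedback parameter λ = (−3.1) + (+0.234) + (+1.32) + (-0.14) + (+0.379) = -1.307 W/m²/K.
ΔT = −F/λ = −23.1/(-1.307) = 17.7 K.

17.7 K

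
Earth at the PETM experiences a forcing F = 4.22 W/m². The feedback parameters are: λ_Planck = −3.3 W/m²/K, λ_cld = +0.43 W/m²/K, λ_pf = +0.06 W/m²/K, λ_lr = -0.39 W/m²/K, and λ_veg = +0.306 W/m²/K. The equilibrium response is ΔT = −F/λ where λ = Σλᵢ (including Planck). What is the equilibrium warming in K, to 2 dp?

1.46 K

Net feedback parameter λ = (−3.3) + (+0.43) + (+0.06) + (-0.39) + (+0.306) = -2.894 W/m²/K.
ΔT = −F/λ = −4.22/(-2.894) = 1.46 K.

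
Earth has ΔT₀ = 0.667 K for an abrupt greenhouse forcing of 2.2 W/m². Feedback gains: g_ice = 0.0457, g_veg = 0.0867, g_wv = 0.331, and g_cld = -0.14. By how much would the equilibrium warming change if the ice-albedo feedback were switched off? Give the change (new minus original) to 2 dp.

-0.06 K

Original: g = 0.3234, ΔT = 0.667/(1−0.3234) = 0.9858 K.
Without ice-albedo: g' = 0.2777, ΔT' = 0.667/(1−0.2777) = 0.9234 K.
Change = 0.9234 − 0.9858 = -0.06 K.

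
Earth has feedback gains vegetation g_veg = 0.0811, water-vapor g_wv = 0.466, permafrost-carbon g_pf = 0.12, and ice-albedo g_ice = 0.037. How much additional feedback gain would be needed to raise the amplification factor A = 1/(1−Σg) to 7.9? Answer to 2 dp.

Current total gain = 0.7041.
Target gain for A = 7.9: g* = 1 − 1/7.9 = 0.8734.
Additional gain needed = 0.8734 − 0.7041 = 0.17.

0.17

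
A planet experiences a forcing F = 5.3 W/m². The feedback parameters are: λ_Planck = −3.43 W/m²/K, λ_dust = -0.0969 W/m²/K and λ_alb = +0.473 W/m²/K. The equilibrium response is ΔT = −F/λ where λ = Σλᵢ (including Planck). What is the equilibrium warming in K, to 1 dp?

Net feedback parameter λ = (−3.43) + (-0.0969) + (+0.473) = -3.0539 W/m²/K.
ΔT = −F/λ = −5.3/(-3.0539) = 1.7 K.

1.7 K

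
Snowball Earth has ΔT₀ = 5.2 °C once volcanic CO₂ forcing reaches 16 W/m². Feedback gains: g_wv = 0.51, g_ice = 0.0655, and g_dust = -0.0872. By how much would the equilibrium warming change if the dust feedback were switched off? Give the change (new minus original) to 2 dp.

Original: g = 0.4883, ΔT = 5.2/(1−0.4883) = 10.1622 °C.
Without dust: g' = 0.5755, ΔT' = 5.2/(1−0.5755) = 12.2497 °C.
Change = 12.2497 − 10.1622 = 2.09 °C.

2.09 °C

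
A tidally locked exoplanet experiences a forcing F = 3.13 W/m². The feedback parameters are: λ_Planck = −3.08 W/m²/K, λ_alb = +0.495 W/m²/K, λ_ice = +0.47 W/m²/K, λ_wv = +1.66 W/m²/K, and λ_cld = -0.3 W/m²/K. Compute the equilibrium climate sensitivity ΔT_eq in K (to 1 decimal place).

Net feedback parameter λ = (−3.08) + (+0.495) + (+0.47) + (+1.66) + (-0.3) = -0.755 W/m²/K.
ΔT = −F/λ = −3.13/(-0.755) = 4.1 K.

4.1 K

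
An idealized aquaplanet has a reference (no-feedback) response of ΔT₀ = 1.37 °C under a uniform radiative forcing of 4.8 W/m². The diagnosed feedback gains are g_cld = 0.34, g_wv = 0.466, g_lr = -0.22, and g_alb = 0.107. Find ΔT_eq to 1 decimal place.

4.5 °C

Total gain g = 0.34 + 0.466 − 0.22 + 0.107 = 0.693.
Amplification A = 1/(1 − 0.693) = 3.257.
ΔT = 1.37 × 3.257 = 4.5 °C.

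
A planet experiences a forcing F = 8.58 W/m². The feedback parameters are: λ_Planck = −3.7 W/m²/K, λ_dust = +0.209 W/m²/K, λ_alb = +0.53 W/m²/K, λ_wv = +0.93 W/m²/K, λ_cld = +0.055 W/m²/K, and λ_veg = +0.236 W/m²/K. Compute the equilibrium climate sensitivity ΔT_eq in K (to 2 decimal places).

Net feedback parameter λ = (−3.7) + (+0.209) + (+0.53) + (+0.93) + (+0.055) + (+0.236) = -1.74 W/m²/K.
ΔT = −F/λ = −8.58/(-1.74) = 4.93 K.

4.93 K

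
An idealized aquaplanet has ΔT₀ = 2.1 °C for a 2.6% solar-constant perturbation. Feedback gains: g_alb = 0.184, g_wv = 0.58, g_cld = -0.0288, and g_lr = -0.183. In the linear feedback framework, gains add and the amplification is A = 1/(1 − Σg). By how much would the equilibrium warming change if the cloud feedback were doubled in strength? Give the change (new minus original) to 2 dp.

Original: g = 0.5522, ΔT = 2.1/(1−0.5522) = 4.6896 °C.
With doubled cloud: g' = 0.5234, ΔT' = 2.1/(1−0.5234) = 4.4062 °C.
Change = 4.4062 − 4.6896 = -0.28 °C.

-0.28 °C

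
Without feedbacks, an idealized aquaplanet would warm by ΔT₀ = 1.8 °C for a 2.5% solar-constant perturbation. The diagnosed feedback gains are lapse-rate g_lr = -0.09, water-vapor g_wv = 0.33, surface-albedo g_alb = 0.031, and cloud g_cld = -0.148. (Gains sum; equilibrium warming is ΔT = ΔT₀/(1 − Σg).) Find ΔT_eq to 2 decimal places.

2.05 °C

Total gain g = -0.09 + 0.33 + 0.031 − 0.148 = 0.123.
Amplification A = 1/(1 − 0.123) = 1.14.
ΔT = 1.8 × 1.14 = 2.05 °C.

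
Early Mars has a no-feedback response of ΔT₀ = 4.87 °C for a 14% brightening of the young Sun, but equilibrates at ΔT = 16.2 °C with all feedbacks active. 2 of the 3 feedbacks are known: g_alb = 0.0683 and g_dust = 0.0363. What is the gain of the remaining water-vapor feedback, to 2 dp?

Amplification A = ΔT/ΔT₀ = 16.2/4.87 = 3.326.
Total gain g = 1 − 1/A = 1 − 1/3.326 = 0.6993.
Known gains sum to 0.0683 + 0.0363 = 0.1046.
g_wv = 0.6993 − 0.1046 = 0.59.

0.59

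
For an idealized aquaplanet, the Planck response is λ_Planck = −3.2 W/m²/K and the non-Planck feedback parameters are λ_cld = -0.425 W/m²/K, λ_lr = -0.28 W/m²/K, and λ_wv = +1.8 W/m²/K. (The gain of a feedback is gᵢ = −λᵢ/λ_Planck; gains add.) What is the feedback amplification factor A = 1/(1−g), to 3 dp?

Convert to gains: g_cld = -0.425/3.2 = -0.1328; g_lr = -0.28/3.2 = -0.0875; g_wv = 1.8/3.2 = 0.5625.
Total gain g = 0.3422.
A = 1/(1 − 0.3422) = 1.520.

1.520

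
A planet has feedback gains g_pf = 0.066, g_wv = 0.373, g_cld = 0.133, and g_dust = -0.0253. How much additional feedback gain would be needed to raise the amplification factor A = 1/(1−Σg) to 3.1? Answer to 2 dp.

Current total gain = 0.5467.
Target gain for A = 3.1: g* = 1 − 1/3.1 = 0.6774.
Additional gain needed = 0.6774 − 0.5467 = 0.13.

0.13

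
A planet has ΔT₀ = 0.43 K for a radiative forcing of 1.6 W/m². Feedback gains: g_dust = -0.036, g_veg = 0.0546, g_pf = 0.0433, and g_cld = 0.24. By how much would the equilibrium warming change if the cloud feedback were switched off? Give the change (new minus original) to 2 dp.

Original: g = 0.3019, ΔT = 0.43/(1−0.3019) = 0.6160 K.
Without cloud: g' = 0.0619, ΔT' = 0.43/(1−0.0619) = 0.4584 K.
Change = 0.4584 − 0.6160 = -0.16 K.

-0.16 K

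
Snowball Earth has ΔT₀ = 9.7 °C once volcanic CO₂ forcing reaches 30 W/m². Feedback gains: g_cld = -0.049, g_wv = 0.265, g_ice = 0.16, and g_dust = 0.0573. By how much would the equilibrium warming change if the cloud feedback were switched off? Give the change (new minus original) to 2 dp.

Original: g = 0.4333, ΔT = 9.7/(1−0.4333) = 17.1166 °C.
Without cloud: g' = 0.4823, ΔT' = 9.7/(1−0.4823) = 18.7367 °C.
Change = 18.7367 − 17.1166 = 1.62 °C.

1.62 °C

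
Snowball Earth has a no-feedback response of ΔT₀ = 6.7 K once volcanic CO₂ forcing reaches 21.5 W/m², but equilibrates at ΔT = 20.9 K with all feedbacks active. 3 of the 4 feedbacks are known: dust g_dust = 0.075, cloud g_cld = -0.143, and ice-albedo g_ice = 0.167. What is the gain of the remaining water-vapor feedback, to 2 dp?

Amplification A = ΔT/ΔT₀ = 20.9/6.7 = 3.119.
Total gain g = 1 − 1/A = 1 − 1/3.119 = 0.6794.
Known gains sum to 0.075 − 0.143 + 0.167 = 0.099.
g_wv = 0.6794 − 0.099 = 0.58.

0.58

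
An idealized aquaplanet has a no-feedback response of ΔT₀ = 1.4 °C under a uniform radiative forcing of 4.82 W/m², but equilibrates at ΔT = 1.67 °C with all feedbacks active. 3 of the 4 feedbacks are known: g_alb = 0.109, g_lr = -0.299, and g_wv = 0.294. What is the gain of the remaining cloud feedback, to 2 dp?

Amplification A = ΔT/ΔT₀ = 1.67/1.4 = 1.193.
Total gain g = 1 − 1/A = 1 − 1/1.193 = 0.1618.
Known gains sum to 0.109 − 0.299 + 0.294 = 0.104.
g_cld = 0.1618 − 0.104 = 0.06.

0.06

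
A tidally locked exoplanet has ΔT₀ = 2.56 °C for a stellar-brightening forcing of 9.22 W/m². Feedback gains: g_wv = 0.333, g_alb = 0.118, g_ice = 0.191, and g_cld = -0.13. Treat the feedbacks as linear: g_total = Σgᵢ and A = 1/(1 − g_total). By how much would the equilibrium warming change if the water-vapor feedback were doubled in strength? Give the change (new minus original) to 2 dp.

11.27 °C

Original: g = 0.512, ΔT = 2.56/(1−0.512) = 5.2459 °C.
With doubled water-vapor: g' = 0.845, ΔT' = 2.56/(1−0.845) = 16.5161 °C.
Change = 16.5161 − 5.2459 = 11.27 °C.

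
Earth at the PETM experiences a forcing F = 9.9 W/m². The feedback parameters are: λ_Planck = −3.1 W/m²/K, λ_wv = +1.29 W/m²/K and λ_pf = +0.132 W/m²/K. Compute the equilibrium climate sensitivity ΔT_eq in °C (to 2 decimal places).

5.90 °C

Net feedback parameter λ = (−3.1) + (+1.29) + (+0.132) = -1.678 W/m²/K.
ΔT = −F/λ = −9.9/(-1.678) = 5.90 °C.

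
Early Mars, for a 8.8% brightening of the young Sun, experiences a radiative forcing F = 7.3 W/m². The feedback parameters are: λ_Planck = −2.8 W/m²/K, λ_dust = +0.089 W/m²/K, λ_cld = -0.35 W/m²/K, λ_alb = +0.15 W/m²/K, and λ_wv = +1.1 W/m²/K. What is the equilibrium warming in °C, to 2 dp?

4.03 °C

Net feedback parameter λ = (−2.8) + (+0.089) + (-0.35) + (+0.15) + (+1.1) = -1.811 W/m²/K.
ΔT = −F/λ = −7.3/(-1.811) = 4.03 °C.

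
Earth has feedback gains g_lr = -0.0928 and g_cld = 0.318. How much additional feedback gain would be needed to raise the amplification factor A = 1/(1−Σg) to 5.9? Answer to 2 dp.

Current total gain = 0.2252.
Target gain for A = 5.9: g* = 1 − 1/5.9 = 0.8305.
Additional gain needed = 0.8305 − 0.2252 = 0.61.

0.61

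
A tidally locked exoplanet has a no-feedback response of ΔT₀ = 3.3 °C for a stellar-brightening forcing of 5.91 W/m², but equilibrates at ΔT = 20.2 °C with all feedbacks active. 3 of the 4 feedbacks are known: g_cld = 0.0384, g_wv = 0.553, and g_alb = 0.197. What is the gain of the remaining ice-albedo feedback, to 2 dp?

0.05

Amplification A = ΔT/ΔT₀ = 20.2/3.3 = 6.121.
Total gain g = 1 − 1/A = 1 − 1/6.121 = 0.8366.
Known gains sum to 0.0384 + 0.553 + 0.197 = 0.7884.
g_ice = 0.8366 − 0.7884 = 0.05.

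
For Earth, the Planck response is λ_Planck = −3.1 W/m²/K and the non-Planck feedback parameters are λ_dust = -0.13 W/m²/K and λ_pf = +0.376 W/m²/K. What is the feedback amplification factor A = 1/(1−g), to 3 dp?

1.086

Convert to gains: g_dust = -0.13/3.1 = -0.04194; g_pf = 0.376/3.1 = 0.1213.
Total gain g = 0.07936.
A = 1/(1 − 0.07936) = 1.086.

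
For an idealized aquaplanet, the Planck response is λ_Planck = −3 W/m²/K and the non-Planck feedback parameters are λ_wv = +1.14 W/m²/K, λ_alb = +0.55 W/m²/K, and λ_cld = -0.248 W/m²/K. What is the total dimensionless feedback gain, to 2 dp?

0.48

Convert to gains: g_wv = 1.14/3 = 0.38; g_alb = 0.55/3 = 0.1833; g_cld = -0.248/3 = -0.08267.
Total gain g = 0.48063.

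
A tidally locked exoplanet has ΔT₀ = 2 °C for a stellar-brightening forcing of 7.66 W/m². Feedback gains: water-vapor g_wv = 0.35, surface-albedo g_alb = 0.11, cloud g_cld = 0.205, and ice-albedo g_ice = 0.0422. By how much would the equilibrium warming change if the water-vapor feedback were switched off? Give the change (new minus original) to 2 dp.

-3.72 °C

Original: g = 0.7072, ΔT = 2/(1−0.7072) = 6.8306 °C.
Without water-vapor: g' = 0.3572, ΔT' = 2/(1−0.3572) = 3.1114 °C.
Change = 3.1114 − 6.8306 = -3.72 °C.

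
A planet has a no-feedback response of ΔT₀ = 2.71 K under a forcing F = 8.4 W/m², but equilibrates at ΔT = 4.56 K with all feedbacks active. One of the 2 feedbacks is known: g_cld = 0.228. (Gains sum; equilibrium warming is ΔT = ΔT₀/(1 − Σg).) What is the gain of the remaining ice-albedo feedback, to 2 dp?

Amplification A = ΔT/ΔT₀ = 4.56/2.71 = 1.683.
Total gain g = 1 − 1/A = 1 − 1/1.683 = 0.4058.
The known gain is 0.228.
g_ice = 0.4058 − 0.228 = 0.18.

0.18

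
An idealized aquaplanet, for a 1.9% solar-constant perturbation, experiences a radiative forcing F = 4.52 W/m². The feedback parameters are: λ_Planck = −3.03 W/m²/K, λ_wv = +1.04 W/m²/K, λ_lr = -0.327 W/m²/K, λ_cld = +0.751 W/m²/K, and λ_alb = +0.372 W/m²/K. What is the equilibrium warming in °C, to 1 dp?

Net feedback parameter λ = (−3.03) + (+1.04) + (-0.327) + (+0.751) + (+0.372) = -1.194 W/m²/K.
ΔT = −F/λ = −4.52/(-1.194) = 3.8 °C.

3.8 °C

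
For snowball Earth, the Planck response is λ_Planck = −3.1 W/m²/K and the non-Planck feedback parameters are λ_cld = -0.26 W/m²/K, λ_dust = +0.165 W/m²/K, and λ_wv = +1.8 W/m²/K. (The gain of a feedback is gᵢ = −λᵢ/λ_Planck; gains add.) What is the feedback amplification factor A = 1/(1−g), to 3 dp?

2.222

Convert to gains: g_cld = -0.26/3.1 = -0.08387; g_dust = 0.165/3.1 = 0.05323; g_wv = 1.8/3.1 = 0.5806.
Total gain g = 0.54996.
A = 1/(1 − 0.54996) = 2.222.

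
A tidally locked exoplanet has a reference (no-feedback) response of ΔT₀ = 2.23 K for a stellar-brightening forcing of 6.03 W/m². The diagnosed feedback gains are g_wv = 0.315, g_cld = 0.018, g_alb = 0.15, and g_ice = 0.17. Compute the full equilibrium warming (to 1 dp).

Total gain g = 0.315 + 0.018 + 0.15 + 0.17 = 0.653.
Amplification A = 1/(1 − 0.653) = 2.882.
ΔT = 2.23 × 2.882 = 6.4 K.

6.4 K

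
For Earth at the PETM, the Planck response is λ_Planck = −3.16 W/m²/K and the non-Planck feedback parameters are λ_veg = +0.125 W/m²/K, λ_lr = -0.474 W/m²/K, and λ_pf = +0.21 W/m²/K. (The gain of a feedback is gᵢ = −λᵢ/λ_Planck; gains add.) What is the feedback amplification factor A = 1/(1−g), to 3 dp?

Convert to gains: g_veg = 0.125/3.16 = 0.03956; g_lr = -0.474/3.16 = -0.15; g_pf = 0.21/3.16 = 0.06646.
Total gain g = -0.04398.
A = 1/(1 + 0.04398) = 0.958.

0.958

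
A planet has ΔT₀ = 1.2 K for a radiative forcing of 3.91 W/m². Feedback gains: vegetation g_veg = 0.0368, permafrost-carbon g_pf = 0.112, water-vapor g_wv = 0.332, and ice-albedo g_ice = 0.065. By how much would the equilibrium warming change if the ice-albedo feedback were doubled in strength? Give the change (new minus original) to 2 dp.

0.44 K

Original: g = 0.5458, ΔT = 1.2/(1−0.5458) = 2.6420 K.
With doubled ice-albedo: g' = 0.6108, ΔT' = 1.2/(1−0.6108) = 3.0832 K.
Change = 3.0832 − 2.6420 = 0.44 K.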